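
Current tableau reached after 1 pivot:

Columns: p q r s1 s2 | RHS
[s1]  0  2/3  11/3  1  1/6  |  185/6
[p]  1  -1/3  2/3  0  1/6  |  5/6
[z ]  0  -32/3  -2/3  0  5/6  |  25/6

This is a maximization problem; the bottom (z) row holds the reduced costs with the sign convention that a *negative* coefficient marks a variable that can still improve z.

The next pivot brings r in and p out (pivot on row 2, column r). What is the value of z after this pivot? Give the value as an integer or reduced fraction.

5

Minimum ratio for r: (5/6)/(2/3) = 5/4.
z changes by −(z-row coeff of r)·ratio = −(-2/3)·(5/4) = 5/6.
New z = 25/6 + (5/6) = 5.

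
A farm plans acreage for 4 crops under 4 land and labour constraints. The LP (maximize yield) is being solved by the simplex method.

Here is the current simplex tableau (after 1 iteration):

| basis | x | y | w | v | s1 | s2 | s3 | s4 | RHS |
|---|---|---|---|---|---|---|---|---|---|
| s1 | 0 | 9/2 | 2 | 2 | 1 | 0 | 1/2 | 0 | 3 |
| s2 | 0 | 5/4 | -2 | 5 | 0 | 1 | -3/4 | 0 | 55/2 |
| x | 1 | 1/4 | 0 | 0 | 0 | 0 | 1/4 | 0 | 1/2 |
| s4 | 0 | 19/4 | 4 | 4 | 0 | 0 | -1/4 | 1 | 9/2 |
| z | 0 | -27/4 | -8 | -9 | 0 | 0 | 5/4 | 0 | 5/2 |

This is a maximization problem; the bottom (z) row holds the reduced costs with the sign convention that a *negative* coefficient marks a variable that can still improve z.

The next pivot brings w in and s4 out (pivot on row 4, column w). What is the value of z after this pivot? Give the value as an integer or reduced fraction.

Minimum ratio for w: (9/2)/4 = 9/8.
z changes by −(z-row coeff of w)·ratio = −(-8)·(9/8) = 9.
New z = 5/2 + 9 = 23/2.

23/2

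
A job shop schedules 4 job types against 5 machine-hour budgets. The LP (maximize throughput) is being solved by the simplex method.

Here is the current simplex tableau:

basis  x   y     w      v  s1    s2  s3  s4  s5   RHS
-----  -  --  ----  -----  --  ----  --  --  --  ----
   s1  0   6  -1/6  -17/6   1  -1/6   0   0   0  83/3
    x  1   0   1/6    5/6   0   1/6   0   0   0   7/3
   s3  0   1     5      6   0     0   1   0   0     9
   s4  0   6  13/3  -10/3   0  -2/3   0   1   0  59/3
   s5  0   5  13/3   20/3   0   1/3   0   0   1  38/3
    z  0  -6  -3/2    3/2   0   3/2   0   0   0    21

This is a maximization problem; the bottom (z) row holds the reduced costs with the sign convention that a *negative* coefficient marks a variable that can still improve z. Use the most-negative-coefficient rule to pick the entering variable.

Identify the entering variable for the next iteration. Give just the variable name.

Objective-row coefficients: x: 0, y: -6, w: -3/2, v: 3/2, s1: 0, s2: 3/2, s3: 0, s4: 0, s5: 0.
The most negative is -6 in column y, so y enters.

y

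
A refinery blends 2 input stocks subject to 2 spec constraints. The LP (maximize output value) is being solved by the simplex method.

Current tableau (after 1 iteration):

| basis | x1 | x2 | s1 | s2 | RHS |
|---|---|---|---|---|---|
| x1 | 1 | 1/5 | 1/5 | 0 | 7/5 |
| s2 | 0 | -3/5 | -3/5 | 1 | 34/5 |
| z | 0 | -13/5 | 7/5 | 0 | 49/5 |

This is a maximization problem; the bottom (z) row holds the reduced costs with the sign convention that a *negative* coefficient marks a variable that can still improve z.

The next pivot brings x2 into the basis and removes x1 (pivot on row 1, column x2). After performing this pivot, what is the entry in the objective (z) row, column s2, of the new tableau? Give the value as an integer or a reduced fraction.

0

Pivot element is row 1, column x2: 1/5.
Normalize row 1: new (row 1, s2) = 0/(1/5) = 0.
z-row ← z-row − (-13/5)·(new row 1): 0 − (-13/5)·0 = 0.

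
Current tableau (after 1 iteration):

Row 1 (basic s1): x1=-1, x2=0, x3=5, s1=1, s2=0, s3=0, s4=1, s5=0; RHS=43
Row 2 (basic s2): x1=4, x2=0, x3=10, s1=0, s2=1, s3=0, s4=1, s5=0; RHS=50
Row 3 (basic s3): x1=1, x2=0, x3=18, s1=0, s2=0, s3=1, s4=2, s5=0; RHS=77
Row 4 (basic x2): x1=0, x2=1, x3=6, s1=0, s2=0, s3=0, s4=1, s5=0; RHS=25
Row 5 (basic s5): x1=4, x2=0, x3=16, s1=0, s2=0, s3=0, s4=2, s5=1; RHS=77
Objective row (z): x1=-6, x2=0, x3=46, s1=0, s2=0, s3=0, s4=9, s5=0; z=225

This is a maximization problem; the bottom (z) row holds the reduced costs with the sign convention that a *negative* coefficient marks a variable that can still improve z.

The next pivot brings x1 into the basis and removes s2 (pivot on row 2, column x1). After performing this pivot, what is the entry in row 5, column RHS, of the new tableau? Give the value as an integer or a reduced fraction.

27

Pivot element is row 2, column x1: 4.
Normalize row 2: new (row 2, RHS) = 50/4 = 25/2.
row 5 ← row 5 − 4·(new row 2): 77 − 4·(25/2) = 27.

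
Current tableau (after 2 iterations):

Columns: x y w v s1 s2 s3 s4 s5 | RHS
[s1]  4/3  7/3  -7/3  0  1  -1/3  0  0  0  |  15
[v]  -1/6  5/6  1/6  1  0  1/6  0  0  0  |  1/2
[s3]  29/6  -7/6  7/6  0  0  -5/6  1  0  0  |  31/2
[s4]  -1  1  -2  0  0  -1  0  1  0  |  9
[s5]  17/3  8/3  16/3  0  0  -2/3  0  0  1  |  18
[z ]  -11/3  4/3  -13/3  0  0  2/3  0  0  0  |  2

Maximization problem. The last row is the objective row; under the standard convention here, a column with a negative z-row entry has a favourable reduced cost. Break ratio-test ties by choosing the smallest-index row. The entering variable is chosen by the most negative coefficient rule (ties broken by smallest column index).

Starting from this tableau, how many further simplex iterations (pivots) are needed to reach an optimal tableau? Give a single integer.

2

pivot: w in, v out → z = 15
pivot: x in, s5 out → z = 181/11
No improving column remains; optimal.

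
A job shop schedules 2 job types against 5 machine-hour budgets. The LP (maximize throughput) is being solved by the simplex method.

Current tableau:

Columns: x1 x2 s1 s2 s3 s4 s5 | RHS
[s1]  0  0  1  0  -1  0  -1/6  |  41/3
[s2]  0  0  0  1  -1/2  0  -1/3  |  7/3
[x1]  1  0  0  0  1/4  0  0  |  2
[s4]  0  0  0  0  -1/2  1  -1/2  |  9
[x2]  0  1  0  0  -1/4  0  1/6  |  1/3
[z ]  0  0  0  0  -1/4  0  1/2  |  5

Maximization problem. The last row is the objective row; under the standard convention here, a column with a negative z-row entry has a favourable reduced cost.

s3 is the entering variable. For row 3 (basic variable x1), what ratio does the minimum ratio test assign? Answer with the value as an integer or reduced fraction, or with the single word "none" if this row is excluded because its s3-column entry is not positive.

8

Ratio = RHS / (s3 entry) = 2 / (1/4) = 8.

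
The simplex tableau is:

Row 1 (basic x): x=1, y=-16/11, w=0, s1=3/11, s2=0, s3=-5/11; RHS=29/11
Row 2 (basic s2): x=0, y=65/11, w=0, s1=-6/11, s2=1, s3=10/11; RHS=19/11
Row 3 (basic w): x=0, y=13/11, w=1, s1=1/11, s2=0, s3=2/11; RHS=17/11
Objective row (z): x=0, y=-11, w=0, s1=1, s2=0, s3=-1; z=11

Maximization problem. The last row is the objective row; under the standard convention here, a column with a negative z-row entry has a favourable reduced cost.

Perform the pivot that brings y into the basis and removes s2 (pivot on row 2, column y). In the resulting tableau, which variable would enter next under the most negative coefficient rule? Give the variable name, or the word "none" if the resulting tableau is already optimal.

s1

Pivot element 65/11. New z-row = old z-row − (-11)·(row 2/(65/11)).
Updated z-row coefficients: x: 0, y: 0, w: 0, s1: -1/65, s2: 121/65, s3: 9/13.
The most negative is -1/65 in column s1, so s1 would enter next.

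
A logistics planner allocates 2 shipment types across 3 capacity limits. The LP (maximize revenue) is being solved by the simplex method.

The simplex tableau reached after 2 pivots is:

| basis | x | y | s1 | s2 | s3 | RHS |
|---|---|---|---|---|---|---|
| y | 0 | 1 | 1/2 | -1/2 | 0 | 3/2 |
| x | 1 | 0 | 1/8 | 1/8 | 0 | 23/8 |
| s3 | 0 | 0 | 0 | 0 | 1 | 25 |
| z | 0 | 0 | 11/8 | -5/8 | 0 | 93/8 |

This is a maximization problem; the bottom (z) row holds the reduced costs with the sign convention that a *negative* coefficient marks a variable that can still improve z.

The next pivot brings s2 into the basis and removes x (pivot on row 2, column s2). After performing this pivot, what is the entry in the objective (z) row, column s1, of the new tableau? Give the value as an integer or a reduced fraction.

2

Pivot element is row 2, column s2: 1/8.
Normalize row 2: new (row 2, s1) = (1/8)/(1/8) = 1.
z-row ← z-row − (-5/8)·(new row 2): 11/8 − (-5/8)·1 = 2.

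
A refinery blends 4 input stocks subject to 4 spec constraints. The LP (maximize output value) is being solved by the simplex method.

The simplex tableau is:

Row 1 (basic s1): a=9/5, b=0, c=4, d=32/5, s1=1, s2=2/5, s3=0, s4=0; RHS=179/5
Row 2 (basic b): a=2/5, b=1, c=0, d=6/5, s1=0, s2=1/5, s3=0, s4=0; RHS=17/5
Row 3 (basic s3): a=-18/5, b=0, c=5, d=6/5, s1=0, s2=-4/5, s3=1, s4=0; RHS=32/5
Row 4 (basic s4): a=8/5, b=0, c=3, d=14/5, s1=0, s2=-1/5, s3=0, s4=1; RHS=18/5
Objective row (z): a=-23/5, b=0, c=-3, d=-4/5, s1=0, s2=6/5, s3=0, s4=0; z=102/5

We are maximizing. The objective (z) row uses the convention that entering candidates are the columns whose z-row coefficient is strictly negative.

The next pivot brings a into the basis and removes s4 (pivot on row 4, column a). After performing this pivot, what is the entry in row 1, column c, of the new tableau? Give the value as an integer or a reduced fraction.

Pivot element is row 4, column a: 8/5.
Normalize row 4: new (row 4, c) = 3/(8/5) = 15/8.
row 1 ← row 1 − (9/5)·(new row 4): 4 − (9/5)·(15/8) = 5/8.

5/8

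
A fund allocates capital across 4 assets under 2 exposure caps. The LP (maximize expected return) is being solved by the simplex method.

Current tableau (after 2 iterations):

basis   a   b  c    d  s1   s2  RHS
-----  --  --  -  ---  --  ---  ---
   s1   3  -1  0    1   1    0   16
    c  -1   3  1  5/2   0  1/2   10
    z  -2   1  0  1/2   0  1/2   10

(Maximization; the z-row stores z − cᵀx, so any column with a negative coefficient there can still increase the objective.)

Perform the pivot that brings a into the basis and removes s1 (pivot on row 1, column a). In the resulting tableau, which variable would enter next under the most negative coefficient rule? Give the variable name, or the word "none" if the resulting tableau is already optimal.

Pivot element 3. New z-row = old z-row − (-2)·(row 1/3).
Updated z-row coefficients: a: 0, b: 1/3, c: 0, d: 7/6, s1: 2/3, s2: 1/2.
No coefficient is strictly negative; the tableau after this pivot is optimal.

none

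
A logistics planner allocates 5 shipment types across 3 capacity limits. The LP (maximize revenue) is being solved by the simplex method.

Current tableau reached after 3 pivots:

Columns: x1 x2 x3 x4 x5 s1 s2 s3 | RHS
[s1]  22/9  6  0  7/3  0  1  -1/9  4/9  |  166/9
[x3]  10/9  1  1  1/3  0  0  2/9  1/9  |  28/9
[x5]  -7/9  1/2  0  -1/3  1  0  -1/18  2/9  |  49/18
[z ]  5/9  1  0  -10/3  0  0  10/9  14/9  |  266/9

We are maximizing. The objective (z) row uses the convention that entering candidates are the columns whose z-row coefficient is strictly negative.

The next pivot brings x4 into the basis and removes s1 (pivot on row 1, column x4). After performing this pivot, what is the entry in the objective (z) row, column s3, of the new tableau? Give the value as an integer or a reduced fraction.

Pivot element is row 1, column x4: 7/3.
Normalize row 1: new (row 1, s3) = (4/9)/(7/3) = 4/21.
z-row ← z-row − (-10/3)·(new row 1): 14/9 − (-10/3)·(4/21) = 46/21.

46/21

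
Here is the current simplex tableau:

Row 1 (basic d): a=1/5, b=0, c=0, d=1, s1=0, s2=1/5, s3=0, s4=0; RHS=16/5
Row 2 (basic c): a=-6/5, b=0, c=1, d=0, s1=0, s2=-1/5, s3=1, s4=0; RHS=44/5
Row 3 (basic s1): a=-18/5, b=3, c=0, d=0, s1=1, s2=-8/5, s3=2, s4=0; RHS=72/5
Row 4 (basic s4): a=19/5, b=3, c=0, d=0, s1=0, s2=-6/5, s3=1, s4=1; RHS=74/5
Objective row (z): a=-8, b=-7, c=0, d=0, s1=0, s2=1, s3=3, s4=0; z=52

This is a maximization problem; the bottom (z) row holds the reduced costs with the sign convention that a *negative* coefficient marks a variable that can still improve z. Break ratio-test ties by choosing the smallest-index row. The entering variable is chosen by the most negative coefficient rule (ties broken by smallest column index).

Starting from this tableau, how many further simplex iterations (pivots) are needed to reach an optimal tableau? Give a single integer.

pivot: a in, s4 out → z = 1580/19
pivot: s2 in, d out → z = 486/5
pivot: b in, a out → z = 346/3
No improving column remains; optimal.

3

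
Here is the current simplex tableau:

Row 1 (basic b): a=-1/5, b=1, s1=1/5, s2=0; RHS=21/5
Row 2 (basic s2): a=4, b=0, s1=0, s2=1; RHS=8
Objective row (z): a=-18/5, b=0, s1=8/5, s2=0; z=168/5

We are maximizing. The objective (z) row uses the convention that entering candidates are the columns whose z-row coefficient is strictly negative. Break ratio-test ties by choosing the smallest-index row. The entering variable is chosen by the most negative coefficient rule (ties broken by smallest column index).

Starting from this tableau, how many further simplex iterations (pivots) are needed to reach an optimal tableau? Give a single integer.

pivot: a in, s2 out → z = 204/5
No improving column remains; optimal.

1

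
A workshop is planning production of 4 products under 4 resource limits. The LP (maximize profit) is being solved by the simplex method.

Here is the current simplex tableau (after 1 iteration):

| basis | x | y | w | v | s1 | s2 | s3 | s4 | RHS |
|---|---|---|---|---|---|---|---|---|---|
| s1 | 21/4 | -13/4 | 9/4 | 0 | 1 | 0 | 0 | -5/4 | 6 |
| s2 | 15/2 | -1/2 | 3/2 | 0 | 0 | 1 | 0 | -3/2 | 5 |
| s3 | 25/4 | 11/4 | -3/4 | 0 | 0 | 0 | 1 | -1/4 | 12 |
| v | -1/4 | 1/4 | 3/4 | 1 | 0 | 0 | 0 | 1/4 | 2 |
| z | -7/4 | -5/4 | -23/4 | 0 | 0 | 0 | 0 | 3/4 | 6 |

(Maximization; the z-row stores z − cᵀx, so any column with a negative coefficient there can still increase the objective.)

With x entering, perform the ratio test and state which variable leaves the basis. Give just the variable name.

Ratios: row 1 (s1): 6/(21/4) = 8/7; row 2 (s2): 5/(15/2) = 2/3; row 3 (s3): 12/(25/4) = 48/25; row 4 (v): entry -1/4 ≤ 0, skip.
Minimum ratio 2/3 is in the s2 row, so s2 leaves.

s2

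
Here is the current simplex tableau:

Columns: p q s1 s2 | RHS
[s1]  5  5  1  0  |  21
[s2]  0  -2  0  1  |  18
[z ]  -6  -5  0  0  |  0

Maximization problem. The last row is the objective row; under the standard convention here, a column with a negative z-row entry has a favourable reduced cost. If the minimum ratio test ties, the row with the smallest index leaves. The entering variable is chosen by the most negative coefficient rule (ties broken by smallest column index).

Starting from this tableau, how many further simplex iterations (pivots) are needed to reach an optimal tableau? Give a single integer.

pivot: p in, s1 out → z = 126/5
No improving column remains; optimal.

1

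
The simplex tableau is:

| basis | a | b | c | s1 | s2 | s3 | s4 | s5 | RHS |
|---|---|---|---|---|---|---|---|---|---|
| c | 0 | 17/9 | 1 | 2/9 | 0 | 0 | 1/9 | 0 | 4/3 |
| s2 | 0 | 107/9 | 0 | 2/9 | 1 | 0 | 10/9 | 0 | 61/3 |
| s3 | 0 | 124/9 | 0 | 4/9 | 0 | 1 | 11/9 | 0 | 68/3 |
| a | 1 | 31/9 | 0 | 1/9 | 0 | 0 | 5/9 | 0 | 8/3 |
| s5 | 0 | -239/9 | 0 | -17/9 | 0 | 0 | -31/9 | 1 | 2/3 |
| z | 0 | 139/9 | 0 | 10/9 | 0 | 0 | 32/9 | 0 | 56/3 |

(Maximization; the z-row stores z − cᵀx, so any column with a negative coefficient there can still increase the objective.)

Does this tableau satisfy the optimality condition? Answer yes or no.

No objective-row coefficient is strictly negative, so no entering variable exists; the tableau is optimal.

yes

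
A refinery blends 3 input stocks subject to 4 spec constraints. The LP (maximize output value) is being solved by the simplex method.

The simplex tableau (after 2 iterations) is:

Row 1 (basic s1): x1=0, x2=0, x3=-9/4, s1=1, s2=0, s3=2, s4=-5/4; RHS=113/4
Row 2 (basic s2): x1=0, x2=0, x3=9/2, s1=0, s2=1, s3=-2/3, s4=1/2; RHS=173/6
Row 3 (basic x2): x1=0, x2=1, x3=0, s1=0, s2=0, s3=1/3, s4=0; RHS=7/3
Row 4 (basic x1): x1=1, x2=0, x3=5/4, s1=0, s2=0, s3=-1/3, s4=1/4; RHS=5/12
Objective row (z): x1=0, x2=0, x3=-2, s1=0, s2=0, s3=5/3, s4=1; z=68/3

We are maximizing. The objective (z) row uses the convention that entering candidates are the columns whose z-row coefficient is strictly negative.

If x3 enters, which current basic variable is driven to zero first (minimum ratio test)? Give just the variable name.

Ratios: row 1 (s1): entry -9/4 ≤ 0, skip; row 2 (s2): (173/6)/(9/2) = 173/27; row 3 (x2): entry 0 ≤ 0, skip; row 4 (x1): (5/12)/(5/4) = 1/3.
Minimum ratio 1/3 is in the x1 row, so x1 leaves.

x1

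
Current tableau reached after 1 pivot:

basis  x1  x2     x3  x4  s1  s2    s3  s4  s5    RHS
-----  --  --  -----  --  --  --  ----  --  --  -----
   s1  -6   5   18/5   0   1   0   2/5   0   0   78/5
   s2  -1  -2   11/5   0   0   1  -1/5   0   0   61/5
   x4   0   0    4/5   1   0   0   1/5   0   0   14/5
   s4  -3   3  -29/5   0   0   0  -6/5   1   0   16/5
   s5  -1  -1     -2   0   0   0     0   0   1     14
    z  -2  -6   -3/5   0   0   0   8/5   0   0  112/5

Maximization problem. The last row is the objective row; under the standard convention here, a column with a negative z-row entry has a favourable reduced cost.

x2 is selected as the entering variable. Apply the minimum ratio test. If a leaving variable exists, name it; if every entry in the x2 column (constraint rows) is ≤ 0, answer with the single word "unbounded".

Ratios: row 1 (s1): (78/5)/5 = 78/25; row 2 (s2): entry -2 ≤ 0, skip; row 3 (x4): entry 0 ≤ 0, skip; row 4 (s4): (16/5)/3 = 16/15; row 5 (s5): entry -1 ≤ 0, skip.
Minimum ratio is in the s4 row, so s4 leaves.

s4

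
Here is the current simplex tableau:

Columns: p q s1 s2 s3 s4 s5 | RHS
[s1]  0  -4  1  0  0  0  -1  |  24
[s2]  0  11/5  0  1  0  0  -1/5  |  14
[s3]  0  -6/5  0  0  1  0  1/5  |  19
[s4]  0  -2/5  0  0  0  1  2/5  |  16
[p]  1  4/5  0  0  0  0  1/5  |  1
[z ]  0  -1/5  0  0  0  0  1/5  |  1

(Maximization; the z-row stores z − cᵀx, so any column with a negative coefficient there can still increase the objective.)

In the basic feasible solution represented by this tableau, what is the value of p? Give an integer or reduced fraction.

1

p is basic (row 5); its value is the RHS of that row: 1.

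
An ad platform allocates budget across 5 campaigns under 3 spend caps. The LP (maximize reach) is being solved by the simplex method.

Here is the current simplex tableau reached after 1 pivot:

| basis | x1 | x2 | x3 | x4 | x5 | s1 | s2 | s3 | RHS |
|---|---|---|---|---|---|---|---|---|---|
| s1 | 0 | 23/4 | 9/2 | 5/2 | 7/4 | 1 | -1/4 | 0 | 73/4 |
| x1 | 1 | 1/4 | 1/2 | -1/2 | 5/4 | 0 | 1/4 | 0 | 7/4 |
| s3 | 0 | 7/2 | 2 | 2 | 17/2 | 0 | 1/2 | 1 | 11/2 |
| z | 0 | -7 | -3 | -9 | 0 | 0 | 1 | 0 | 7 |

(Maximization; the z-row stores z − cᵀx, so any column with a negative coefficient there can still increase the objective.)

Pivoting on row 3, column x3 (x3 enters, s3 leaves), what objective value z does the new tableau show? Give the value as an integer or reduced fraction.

61/4

Minimum ratio for x3: (11/2)/2 = 11/4.
z changes by −(z-row coeff of x3)·ratio = −(-3)·(11/4) = 33/4.
New z = 7 + (33/4) = 61/4.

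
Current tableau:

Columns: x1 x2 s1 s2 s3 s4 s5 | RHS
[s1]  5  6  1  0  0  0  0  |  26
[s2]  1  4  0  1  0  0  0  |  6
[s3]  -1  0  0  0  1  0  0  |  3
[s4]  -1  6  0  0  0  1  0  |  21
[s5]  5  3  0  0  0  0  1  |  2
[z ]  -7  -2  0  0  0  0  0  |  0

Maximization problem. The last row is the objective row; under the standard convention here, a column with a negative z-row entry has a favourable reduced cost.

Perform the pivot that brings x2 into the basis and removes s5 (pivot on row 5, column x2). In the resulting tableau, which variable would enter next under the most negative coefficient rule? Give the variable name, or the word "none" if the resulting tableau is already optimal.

Pivot element 3. New z-row = old z-row − (-2)·(row 5/3).
Updated z-row coefficients: x1: -11/3, x2: 0, s1: 0, s2: 0, s3: 0, s4: 0, s5: 2/3.
The most negative is -11/3 in column x1, so x1 would enter next.

x1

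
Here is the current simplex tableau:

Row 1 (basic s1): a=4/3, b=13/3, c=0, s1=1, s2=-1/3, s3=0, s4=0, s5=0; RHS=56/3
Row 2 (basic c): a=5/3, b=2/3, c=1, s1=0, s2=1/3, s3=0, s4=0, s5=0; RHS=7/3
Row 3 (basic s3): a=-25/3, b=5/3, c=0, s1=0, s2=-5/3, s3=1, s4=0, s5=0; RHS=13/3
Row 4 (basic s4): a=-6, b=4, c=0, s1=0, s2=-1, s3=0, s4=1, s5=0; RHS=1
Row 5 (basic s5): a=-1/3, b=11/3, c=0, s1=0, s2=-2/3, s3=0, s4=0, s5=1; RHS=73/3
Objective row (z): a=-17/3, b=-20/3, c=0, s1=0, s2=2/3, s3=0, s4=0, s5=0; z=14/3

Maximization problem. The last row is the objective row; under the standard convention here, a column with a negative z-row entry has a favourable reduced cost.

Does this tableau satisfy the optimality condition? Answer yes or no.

Column a has objective-row coefficient -17/3, which is negative; an improving pivot exists, so not yet optimal.

no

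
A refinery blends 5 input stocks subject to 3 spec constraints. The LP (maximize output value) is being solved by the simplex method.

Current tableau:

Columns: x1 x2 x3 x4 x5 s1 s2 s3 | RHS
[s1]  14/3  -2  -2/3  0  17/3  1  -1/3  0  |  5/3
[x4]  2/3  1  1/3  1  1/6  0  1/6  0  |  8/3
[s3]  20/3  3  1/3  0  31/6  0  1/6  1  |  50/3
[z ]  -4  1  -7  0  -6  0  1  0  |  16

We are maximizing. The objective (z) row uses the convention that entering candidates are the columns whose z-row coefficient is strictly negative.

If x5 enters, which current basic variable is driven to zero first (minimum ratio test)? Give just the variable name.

s1

Ratios: row 1 (s1): (5/3)/(17/3) = 5/17; row 2 (x4): (8/3)/(1/6) = 16; row 3 (s3): (50/3)/(31/6) = 100/31.
Minimum ratio 5/17 is in the s1 row, so s1 leaves.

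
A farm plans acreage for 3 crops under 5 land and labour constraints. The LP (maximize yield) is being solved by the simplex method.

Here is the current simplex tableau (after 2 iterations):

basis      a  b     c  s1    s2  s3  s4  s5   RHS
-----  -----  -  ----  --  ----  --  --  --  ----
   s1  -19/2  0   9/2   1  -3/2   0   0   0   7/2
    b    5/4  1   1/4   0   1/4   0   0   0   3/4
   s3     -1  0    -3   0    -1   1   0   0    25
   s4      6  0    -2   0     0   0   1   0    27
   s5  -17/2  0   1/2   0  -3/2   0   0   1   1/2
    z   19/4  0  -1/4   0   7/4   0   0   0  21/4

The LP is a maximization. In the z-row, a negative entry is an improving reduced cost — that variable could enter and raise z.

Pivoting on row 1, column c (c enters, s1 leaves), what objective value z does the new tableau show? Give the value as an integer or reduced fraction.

49/9

Minimum ratio for c: (7/2)/(9/2) = 7/9.
z changes by −(z-row coeff of c)·ratio = −(-1/4)·(7/9) = 7/36.
New z = 21/4 + (7/36) = 49/9.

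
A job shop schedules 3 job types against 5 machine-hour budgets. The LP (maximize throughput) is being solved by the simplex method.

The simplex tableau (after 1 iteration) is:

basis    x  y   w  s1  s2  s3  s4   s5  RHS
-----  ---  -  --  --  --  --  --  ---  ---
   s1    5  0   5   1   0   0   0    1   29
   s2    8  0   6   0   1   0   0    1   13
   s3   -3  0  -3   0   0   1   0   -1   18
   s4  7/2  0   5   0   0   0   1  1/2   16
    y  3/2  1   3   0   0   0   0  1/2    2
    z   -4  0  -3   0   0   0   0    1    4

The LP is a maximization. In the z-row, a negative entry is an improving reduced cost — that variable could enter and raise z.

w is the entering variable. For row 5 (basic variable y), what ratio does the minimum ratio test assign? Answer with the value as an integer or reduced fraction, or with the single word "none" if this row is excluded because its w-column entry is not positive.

2/3

Ratio = RHS / (w entry) = 2 / 3 = 2/3.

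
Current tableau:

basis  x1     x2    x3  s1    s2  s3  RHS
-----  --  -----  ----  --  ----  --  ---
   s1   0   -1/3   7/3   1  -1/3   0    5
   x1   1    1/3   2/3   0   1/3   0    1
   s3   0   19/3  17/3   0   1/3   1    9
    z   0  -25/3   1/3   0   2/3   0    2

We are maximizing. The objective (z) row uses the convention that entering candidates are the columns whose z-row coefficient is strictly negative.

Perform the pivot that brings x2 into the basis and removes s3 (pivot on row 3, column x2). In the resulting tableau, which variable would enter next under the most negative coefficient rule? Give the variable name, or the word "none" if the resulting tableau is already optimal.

Pivot element 19/3. New z-row = old z-row − (-25/3)·(row 3/(19/3)).
Updated z-row coefficients: x1: 0, x2: 0, x3: 148/19, s1: 0, s2: 21/19, s3: 25/19.
No coefficient is strictly negative; the tableau after this pivot is optimal.

none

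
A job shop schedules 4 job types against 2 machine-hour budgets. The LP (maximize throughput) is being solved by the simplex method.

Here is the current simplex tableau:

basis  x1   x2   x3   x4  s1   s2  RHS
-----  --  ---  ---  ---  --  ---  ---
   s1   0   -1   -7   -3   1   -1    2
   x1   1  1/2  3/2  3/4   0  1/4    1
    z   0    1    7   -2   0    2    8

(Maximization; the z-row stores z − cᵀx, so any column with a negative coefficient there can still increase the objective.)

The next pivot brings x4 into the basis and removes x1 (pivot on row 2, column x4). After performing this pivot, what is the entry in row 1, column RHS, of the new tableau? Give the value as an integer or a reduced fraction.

Pivot element is row 2, column x4: 3/4.
Normalize row 2: new (row 2, RHS) = 1/(3/4) = 4/3.
row 1 ← row 1 − (-3)·(new row 2): 2 − (-3)·(4/3) = 6.

6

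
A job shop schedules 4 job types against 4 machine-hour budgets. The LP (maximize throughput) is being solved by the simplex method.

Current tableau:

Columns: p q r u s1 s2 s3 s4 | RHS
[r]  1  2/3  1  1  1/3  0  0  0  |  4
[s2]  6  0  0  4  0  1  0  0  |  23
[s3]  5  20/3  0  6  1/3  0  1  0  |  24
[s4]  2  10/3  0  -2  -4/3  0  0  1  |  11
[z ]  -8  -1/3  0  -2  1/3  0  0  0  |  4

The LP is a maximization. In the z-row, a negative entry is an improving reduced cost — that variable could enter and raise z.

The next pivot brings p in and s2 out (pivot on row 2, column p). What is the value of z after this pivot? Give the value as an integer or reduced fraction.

Minimum ratio for p: 23/6 = 23/6.
z changes by −(z-row coeff of p)·ratio = −(-8)·(23/6) = 92/3.
New z = 4 + (92/3) = 104/3.

104/3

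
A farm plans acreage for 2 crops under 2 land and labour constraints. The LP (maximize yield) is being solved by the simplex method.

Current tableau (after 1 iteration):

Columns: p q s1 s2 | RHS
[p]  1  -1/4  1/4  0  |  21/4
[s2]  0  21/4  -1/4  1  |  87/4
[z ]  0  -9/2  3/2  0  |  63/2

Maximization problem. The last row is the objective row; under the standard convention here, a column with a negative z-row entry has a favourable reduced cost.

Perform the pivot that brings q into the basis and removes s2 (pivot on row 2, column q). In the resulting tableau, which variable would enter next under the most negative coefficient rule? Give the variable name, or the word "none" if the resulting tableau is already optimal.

none

Pivot element 21/4. New z-row = old z-row − (-9/2)·(row 2/(21/4)).
Updated z-row coefficients: p: 0, q: 0, s1: 9/7, s2: 6/7.
No coefficient is strictly negative; the tableau after this pivot is optimal.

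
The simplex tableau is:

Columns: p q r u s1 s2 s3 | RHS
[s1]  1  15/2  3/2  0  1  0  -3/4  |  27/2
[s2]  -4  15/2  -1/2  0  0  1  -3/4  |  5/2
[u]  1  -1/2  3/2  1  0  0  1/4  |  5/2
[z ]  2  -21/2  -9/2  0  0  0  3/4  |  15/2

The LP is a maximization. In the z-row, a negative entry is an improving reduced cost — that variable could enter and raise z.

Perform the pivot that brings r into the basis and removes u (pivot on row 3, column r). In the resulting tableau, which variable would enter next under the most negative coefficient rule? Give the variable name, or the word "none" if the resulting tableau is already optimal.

q

Pivot element 3/2. New z-row = old z-row − (-9/2)·(row 3/(3/2)).
Updated z-row coefficients: p: 5, q: -12, r: 0, u: 3, s1: 0, s2: 0, s3: 3/2.
The most negative is -12 in column q, so q would enter next.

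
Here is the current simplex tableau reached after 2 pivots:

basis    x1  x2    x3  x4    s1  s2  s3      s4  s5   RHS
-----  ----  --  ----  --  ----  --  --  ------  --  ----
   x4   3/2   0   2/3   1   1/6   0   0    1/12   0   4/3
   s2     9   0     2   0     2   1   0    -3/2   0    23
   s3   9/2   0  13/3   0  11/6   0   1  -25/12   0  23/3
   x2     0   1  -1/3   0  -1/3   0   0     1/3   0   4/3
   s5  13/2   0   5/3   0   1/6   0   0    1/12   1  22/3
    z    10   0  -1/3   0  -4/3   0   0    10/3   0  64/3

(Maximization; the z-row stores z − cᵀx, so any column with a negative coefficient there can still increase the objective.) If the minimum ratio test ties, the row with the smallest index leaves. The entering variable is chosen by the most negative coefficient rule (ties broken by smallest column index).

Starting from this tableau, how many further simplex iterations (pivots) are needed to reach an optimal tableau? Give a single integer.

pivot: s1 in, s3 out → z = 296/11
No improving column remains; optimal.

1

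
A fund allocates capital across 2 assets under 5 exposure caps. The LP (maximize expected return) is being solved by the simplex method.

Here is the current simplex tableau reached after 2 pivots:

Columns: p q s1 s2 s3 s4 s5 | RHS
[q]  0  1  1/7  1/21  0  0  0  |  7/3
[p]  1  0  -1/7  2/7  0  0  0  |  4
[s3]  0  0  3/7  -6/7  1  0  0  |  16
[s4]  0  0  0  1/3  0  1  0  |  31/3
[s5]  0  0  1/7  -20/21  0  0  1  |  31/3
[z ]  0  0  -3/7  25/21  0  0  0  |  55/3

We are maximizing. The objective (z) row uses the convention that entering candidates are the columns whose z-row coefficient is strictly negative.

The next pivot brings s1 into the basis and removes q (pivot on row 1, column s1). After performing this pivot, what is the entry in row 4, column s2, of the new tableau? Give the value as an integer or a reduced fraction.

Pivot element is row 1, column s1: 1/7.
Normalize row 1: new (row 1, s2) = (1/21)/(1/7) = 1/3.
row 4 ← row 4 − 0·(new row 1): 1/3 − 0·(1/3) = 1/3.

1/3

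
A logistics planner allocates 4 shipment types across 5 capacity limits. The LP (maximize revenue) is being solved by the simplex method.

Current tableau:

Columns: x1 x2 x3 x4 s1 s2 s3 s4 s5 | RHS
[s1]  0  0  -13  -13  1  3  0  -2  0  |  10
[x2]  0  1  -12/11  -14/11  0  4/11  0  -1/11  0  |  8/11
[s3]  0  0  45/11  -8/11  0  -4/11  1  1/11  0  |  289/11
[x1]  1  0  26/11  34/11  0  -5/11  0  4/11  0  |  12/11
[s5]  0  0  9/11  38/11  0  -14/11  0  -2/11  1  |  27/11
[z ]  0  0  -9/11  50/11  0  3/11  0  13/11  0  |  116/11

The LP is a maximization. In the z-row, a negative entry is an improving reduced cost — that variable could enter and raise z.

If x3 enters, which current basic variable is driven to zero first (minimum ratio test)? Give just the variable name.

x1

Ratios: row 1 (s1): entry -13 ≤ 0, skip; row 2 (x2): entry -12/11 ≤ 0, skip; row 3 (s3): (289/11)/(45/11) = 289/45; row 4 (x1): (12/11)/(26/11) = 6/13; row 5 (s5): (27/11)/(9/11) = 3.
Minimum ratio 6/13 is in the x1 row, so x1 leaves.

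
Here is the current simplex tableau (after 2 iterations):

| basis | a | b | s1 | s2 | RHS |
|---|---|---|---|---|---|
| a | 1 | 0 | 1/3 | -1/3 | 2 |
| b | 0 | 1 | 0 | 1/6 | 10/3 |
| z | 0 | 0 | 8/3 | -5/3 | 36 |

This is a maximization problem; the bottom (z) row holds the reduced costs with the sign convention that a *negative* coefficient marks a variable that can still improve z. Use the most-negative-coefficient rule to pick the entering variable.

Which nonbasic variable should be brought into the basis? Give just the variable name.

Objective-row coefficients: a: 0, b: 0, s1: 8/3, s2: -5/3.
The most negative is -5/3 in column s2, so s2 enters.

s2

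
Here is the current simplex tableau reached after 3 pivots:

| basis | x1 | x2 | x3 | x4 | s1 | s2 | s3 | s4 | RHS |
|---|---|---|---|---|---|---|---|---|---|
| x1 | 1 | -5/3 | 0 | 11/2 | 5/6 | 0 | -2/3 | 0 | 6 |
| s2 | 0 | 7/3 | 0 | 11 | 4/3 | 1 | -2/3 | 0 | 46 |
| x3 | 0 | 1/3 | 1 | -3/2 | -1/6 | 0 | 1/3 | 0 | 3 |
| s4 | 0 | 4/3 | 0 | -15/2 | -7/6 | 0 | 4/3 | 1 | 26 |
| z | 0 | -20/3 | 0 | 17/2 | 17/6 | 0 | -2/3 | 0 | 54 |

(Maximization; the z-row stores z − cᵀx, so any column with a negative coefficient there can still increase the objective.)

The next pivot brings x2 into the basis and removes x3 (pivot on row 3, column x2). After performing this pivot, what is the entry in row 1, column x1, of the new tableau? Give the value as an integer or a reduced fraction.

1

Pivot element is row 3, column x2: 1/3.
Normalize row 3: new (row 3, x1) = 0/(1/3) = 0.
row 1 ← row 1 − (-5/3)·(new row 3): 1 − (-5/3)·0 = 1.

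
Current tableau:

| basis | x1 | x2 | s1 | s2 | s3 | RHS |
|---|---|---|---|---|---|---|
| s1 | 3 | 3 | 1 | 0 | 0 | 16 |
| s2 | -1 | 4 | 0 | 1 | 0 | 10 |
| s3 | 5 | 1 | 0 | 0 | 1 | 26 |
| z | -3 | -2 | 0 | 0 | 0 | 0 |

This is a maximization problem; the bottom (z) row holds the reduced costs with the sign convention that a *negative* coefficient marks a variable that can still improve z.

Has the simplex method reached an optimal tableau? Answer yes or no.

no

Column x1 has objective-row coefficient -3, which is negative; an improving pivot exists, so not yet optimal.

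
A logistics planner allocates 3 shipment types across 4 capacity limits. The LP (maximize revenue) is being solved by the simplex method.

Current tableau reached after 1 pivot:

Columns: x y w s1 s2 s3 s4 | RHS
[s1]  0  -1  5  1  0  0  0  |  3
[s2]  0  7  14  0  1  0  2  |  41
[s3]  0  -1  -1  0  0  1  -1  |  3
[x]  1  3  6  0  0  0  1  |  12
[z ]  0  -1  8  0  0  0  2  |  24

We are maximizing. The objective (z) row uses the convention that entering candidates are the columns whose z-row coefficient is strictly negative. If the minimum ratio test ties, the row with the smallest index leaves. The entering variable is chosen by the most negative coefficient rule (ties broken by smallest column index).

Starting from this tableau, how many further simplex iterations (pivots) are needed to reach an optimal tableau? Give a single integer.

1

pivot: y in, x out → z = 28
No improving column remains; optimal.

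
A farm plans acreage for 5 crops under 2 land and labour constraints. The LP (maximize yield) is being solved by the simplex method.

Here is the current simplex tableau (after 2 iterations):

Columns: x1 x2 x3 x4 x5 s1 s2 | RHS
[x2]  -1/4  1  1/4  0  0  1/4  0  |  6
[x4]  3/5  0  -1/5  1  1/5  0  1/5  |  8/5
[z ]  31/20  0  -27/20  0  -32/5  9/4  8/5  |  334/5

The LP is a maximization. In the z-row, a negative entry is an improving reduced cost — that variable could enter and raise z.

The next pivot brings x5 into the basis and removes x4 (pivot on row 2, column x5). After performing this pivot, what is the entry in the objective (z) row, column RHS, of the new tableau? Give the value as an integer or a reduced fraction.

Pivot element is row 2, column x5: 1/5.
Normalize row 2: new (row 2, RHS) = (8/5)/(1/5) = 8.
z-row ← z-row − (-32/5)·(new row 2): 334/5 − (-32/5)·8 = 118.

118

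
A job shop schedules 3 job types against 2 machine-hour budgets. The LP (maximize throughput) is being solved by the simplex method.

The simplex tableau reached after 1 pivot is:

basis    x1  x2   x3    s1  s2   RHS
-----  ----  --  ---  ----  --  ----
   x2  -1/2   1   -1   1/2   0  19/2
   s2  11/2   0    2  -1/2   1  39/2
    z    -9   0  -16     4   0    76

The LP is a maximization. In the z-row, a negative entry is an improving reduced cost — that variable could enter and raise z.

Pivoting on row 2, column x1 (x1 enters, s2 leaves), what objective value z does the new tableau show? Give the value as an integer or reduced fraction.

Minimum ratio for x1: (39/2)/(11/2) = 39/11.
z changes by −(z-row coeff of x1)·ratio = −(-9)·(39/11) = 351/11.
New z = 76 + (351/11) = 1187/11.

1187/11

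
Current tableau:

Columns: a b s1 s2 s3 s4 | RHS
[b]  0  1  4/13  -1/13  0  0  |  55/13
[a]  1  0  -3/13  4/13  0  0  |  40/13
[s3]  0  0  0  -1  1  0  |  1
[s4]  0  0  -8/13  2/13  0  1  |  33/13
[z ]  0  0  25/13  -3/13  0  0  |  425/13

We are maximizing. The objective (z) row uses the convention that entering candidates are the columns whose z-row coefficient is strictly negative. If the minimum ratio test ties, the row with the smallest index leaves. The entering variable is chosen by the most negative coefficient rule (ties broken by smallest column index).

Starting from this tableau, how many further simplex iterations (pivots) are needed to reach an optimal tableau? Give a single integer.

1

pivot: s2 in, a out → z = 35
No improving column remains; optimal.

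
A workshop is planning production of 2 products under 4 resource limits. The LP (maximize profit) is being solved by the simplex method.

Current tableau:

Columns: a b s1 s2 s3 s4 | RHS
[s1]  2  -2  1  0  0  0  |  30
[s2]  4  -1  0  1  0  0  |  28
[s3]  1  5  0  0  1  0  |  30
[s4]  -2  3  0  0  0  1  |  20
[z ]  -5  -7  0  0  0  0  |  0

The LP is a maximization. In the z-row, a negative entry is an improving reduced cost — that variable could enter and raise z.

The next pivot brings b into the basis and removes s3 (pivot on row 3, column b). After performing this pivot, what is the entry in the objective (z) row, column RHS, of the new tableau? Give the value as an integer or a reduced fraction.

42

Pivot element is row 3, column b: 5.
Normalize row 3: new (row 3, RHS) = 30/5 = 6.
z-row ← z-row − (-7)·(new row 3): 0 − (-7)·6 = 42.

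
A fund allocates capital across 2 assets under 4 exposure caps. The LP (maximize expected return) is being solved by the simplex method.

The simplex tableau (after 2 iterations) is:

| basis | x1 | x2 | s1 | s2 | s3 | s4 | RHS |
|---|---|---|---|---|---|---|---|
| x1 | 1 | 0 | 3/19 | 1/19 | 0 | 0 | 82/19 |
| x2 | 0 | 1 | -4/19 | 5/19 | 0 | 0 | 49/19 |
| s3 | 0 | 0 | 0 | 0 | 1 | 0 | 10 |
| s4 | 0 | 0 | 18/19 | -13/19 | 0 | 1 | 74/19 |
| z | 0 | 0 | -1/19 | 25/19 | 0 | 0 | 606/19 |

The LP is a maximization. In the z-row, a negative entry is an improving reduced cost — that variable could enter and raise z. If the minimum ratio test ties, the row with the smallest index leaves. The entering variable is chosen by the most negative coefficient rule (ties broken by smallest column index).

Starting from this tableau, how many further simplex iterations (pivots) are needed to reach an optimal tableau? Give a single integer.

pivot: s1 in, s4 out → z = 289/9
No improving column remains; optimal.

1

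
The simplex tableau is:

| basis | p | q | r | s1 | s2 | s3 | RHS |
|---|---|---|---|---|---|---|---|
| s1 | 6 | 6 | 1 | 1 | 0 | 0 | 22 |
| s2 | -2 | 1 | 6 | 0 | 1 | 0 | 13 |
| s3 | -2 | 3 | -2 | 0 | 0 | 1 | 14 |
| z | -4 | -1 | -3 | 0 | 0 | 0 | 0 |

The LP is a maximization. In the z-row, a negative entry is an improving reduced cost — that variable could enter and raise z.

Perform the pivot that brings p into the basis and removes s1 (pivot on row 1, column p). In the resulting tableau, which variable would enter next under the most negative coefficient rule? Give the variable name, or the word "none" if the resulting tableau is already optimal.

Pivot element 6. New z-row = old z-row − (-4)·(row 1/6).
Updated z-row coefficients: p: 0, q: 3, r: -7/3, s1: 2/3, s2: 0, s3: 0.
The most negative is -7/3 in column r, so r would enter next.

r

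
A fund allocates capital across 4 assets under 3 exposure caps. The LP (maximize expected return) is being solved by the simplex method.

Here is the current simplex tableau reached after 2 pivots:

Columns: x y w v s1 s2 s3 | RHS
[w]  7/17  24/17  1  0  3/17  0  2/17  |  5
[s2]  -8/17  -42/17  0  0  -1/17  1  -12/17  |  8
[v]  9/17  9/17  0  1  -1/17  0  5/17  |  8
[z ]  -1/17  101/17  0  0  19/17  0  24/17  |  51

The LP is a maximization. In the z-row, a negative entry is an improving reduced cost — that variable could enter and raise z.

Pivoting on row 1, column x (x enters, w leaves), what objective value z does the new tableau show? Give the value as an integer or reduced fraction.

362/7

Minimum ratio for x: 5/(7/17) = 85/7.
z changes by −(z-row coeff of x)·ratio = −(-1/17)·(85/7) = 5/7.
New z = 51 + (5/7) = 362/7.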